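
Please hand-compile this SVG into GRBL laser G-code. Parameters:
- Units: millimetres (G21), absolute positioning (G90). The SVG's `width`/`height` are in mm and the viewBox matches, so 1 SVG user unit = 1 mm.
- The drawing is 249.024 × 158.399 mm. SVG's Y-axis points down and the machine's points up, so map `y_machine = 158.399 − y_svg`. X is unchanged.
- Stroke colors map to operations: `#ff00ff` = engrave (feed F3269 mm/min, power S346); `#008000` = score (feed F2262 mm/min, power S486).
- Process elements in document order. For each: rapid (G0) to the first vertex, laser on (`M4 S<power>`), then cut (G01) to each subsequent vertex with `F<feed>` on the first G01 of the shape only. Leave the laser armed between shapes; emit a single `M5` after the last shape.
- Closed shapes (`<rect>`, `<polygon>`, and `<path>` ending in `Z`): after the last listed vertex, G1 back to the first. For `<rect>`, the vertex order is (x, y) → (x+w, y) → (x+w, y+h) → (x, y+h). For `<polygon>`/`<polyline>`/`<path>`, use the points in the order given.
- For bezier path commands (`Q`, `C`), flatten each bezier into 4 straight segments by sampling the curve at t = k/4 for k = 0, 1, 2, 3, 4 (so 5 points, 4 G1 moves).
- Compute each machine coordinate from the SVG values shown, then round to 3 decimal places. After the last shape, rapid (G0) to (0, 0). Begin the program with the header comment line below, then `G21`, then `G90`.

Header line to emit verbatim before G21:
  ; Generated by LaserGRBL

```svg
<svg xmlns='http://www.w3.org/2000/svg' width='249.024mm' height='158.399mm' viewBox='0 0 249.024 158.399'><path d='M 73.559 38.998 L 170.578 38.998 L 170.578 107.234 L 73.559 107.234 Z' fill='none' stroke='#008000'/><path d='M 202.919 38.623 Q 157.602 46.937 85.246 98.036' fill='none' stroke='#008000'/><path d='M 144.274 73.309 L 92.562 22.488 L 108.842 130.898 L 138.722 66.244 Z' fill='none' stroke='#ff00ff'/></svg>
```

Since the viewBox matches the mm dimensions, user units are millimetres directly. The only transform is the Y-flip y_m = 158.399 − y_svg.

Shape 1 is a rectangle drawn with `<path>`. Its stroke #008000 means score at S486, F2262. After flipping Y the toolpath is (73.559,119.401) → (170.578,119.401) → (170.578,51.165) → (73.559,51.165) → (73.559,119.401), returning to the start.

Shape 2 is a quadratic bezier drawn with `<path>`. Its stroke #008000 means score at S486, F2262. After flipping Y the toolpath is (202.919,119.776) → (178.571,112.945) → (150.842,100.766) → (119.734,83.238) → (85.246,60.363).

Shape 3 is a closed polygon drawn with `<path>`. Its stroke #ff00ff means engrave at S346, F3269. After flipping Y the toolpath is (144.274,85.090) → (92.562,135.911) → (108.842,27.501) → (138.722,92.155) → (144.274,85.090), returning to the start.

; Generated by LaserGRBL
G21
G90
G0 X73.559 Y119.401
M4 S486
G01 X170.578 Y119.401 F2262
G01 X170.578 Y51.165
G01 X73.559 Y51.165
G01 X73.559 Y119.401
G0 X202.919 Y119.776
M4 S486
G01 X178.571 Y112.945 F2262
G01 X150.842 Y100.766
G01 X119.734 Y83.238
G01 X85.246 Y60.363
G0 X144.274 Y85.090
M4 S346
G01 X92.562 Y135.911 F3269
G01 X108.842 Y27.501
G01 X138.722 Y92.155
G01 X144.274 Y85.090
M5
G0 X0.000 Y0.000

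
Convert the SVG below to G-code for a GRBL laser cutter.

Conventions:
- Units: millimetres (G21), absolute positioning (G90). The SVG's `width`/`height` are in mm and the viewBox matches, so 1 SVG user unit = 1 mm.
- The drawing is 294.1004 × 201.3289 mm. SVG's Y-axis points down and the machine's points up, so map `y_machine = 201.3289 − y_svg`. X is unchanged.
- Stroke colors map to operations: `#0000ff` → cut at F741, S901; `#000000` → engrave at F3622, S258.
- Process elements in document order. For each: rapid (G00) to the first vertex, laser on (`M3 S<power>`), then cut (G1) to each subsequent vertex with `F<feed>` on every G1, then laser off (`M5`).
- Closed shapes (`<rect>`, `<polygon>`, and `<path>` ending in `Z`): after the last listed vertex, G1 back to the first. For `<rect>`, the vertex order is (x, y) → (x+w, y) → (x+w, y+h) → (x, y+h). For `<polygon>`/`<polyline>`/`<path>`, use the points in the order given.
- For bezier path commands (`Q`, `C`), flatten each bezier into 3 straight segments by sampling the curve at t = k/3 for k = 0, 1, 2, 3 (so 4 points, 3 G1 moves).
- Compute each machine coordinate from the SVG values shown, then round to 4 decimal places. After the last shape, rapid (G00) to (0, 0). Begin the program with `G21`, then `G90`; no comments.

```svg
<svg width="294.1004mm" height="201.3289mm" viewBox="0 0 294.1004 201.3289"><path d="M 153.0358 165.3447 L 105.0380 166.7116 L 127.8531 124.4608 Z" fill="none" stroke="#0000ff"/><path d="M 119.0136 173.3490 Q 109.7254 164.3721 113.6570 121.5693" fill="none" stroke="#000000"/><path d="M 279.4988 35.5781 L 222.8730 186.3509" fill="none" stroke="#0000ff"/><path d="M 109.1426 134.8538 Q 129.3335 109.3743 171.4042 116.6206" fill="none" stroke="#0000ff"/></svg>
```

G21
G90
G00 X153.0358 Y35.9842
M3 S901
G1 X105.0380 Y34.6173 F741
G1 X127.8531 Y76.8681 F741
G1 X153.0358 Y35.9842 F741
M5
G00 X119.0136 Y27.9799
M3 S258
G1 X114.2903 Y37.7229 F3622
G1 X112.5048 Y54.9828 F3622
G1 X113.6570 Y79.7596 F3622
M5
G00 X279.4988 Y165.7508
M3 S901
G1 X222.8730 Y14.9780 F741
M5
G00 X109.1426 Y66.4751
M3 S901
G1 X125.0343 Y79.8252 F741
G1 X145.7882 Y85.9030 F741
G1 X171.4042 Y84.7083 F741
M5
G00 X0.0000 Y0.0000

Since the viewBox matches the mm dimensions, user units are millimetres directly. The only transform is the Y-flip y_m = 201.3289 − y_svg.

Shape 1 is a regular polygon drawn with `<path>`. Its stroke #0000ff means cut at S901, F741. After flipping Y the toolpath is (153.0358,35.9842) → (105.0380,34.6173) → (127.8531,76.8681) → (153.0358,35.9842), returning to the start.

Shape 2 is a quadratic bezier drawn with `<path>`. Its stroke #000000 means engrave at S258, F3622. After flipping Y the toolpath is (119.0136,27.9799) → (114.2903,37.7229) → (112.5048,54.9828) → (113.6570,79.7596).

Shape 3 is a line segment drawn with `<path>`. Its stroke #0000ff means cut at S901, F741. After flipping Y the toolpath is (279.4988,165.7508) → (222.8730,14.9780).

Shape 4 is a quadratic bezier drawn with `<path>`. Its stroke #0000ff means cut at S901, F741. After flipping Y the toolpath is (109.1426,66.4751) → (125.0343,79.8252) → (145.7882,85.9030) → (171.4042,84.7083).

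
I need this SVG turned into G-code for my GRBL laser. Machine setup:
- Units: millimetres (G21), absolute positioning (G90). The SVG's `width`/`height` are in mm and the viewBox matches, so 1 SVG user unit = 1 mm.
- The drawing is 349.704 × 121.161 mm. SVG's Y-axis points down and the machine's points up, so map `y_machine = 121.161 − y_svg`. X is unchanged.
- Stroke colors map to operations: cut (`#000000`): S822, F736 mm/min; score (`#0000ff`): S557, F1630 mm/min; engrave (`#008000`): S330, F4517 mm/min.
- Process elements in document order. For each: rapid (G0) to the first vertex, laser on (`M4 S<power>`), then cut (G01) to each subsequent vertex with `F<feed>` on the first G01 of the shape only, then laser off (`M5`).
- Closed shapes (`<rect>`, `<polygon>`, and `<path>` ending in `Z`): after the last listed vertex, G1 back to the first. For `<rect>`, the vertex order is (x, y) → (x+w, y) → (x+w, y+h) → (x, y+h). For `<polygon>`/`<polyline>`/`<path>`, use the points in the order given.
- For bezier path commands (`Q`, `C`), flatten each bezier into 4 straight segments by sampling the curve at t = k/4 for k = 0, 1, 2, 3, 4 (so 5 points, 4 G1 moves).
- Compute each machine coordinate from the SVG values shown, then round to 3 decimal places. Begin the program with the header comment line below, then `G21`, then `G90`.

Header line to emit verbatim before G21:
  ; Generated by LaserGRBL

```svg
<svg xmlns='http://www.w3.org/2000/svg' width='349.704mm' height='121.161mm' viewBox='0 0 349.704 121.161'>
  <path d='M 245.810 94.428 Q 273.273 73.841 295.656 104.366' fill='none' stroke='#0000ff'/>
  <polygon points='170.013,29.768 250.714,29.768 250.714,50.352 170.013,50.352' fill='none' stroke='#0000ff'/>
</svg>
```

Since the viewBox matches the mm dimensions, user units are millimetres directly. The only transform is the Y-flip y_m = 121.161 − y_svg.

Shape 1 is a quadratic bezier drawn with `<path>`. Its stroke #0000ff means score at S557, F1630. After flipping Y the toolpath is (245.810,26.733) → (259.224,33.832) → (272.003,34.542) → (284.147,28.863) → (295.656,16.795).

Shape 2 is a rectangle drawn with `<polygon>`. Its stroke #0000ff means score at S557, F1630. After flipping Y the toolpath is (170.013,91.393) → (250.714,91.393) → (250.714,70.809) → (170.013,70.809) → (170.013,91.393), returning to the start.

; Generated by LaserGRBL
G21
G90
G0 X245.810 Y26.733
M4 S557
G01 X259.224 Y33.832 F1630
G01 X272.003 Y34.542
G01 X284.147 Y28.863
G01 X295.656 Y16.795
M5
G0 X170.013 Y91.393
M4 S557
G01 X250.714 Y91.393 F1630
G01 X250.714 Y70.809
G01 X170.013 Y70.809
G01 X170.013 Y91.393
M5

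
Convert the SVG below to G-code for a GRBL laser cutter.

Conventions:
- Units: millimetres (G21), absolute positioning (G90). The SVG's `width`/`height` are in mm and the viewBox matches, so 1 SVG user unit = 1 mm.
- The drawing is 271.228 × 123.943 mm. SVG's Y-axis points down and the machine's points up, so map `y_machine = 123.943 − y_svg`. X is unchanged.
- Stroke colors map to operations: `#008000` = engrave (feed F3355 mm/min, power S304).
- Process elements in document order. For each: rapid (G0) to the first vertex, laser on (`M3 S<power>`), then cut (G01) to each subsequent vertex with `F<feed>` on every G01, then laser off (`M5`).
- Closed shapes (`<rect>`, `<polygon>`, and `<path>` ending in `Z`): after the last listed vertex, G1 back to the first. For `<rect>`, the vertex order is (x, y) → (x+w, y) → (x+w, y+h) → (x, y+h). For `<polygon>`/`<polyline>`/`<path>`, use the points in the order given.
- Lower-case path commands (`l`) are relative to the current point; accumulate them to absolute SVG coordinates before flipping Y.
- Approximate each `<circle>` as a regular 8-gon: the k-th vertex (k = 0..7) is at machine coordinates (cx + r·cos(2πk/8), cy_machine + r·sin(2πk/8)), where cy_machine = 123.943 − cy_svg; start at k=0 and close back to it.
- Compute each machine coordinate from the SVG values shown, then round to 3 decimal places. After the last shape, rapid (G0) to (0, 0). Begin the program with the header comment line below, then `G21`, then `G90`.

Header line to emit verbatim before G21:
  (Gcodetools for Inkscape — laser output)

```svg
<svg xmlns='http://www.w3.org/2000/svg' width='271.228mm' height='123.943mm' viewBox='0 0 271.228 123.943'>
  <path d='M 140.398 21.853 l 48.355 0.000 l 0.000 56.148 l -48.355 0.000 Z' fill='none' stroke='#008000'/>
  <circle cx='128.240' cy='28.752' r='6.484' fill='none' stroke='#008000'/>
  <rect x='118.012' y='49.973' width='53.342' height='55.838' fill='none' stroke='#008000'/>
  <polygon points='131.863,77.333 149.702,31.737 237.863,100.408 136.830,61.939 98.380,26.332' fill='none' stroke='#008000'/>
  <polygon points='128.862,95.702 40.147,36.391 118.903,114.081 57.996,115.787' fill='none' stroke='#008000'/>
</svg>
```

viewBox `0 0 271.228 123.943` with mm width/height → 1 unit = 1 mm. Flip: y_m = 123.943 − y_svg.

**Shape 1** — `<path>` rectangle, stroke `#008000` → engrave (S304, F3355). Machine vertices: (140.398,102.090) → (188.753,102.090) → (188.753,45.942) → (140.398,45.942) → (140.398,102.090). Closed: final G1 returns to the first vertex.

**Shape 2** — `<circle>` circle, stroke `#008000` → engrave (S304, F3355). Machine vertices: (134.724,95.191) → (132.825,99.776) → (128.240,101.675) → (123.655,99.776) → (121.756,95.191) → (123.655,90.606) → (128.240,88.707) → (132.825,90.606) → (134.724,95.191). Closed: final G1 returns to the first vertex.

**Shape 3** — `<rect>` rectangle, stroke `#008000` → engrave (S304, F3355). Machine vertices: (118.012,73.970) → (171.354,73.970) → (171.354,18.132) → (118.012,18.132) → (118.012,73.970). Closed: final G1 returns to the first vertex.

**Shape 4** — `<polygon>` closed polygon, stroke `#008000` → engrave (S304, F3355). Machine vertices: (131.863,46.610) → (149.702,92.206) → (237.863,23.535) → (136.830,62.004) → (98.380,97.611) → (131.863,46.610). Closed: final G1 returns to the first vertex.

**Shape 5** — `<polygon>` closed polygon, stroke `#008000` → engrave (S304, F3355). Machine vertices: (128.862,28.241) → (40.147,87.552) → (118.903,9.862) → (57.996,8.156) → (128.862,28.241). Closed: final G1 returns to the first vertex.

(Gcodetools for Inkscape — laser output)
G21
G90
G0 X140.398 Y102.090
M3 S304
G01 X188.753 Y102.090 F3355
G01 X188.753 Y45.942 F3355
G01 X140.398 Y45.942 F3355
G01 X140.398 Y102.090 F3355
M5
G0 X134.724 Y95.191
M3 S304
G01 X132.825 Y99.776 F3355
G01 X128.240 Y101.675 F3355
G01 X123.655 Y99.776 F3355
G01 X121.756 Y95.191 F3355
G01 X123.655 Y90.606 F3355
G01 X128.240 Y88.707 F3355
G01 X132.825 Y90.606 F3355
G01 X134.724 Y95.191 F3355
M5
G0 X118.012 Y73.970
M3 S304
G01 X171.354 Y73.970 F3355
G01 X171.354 Y18.132 F3355
G01 X118.012 Y18.132 F3355
G01 X118.012 Y73.970 F3355
M5
G0 X131.863 Y46.610
M3 S304
G01 X149.702 Y92.206 F3355
G01 X237.863 Y23.535 F3355
G01 X136.830 Y62.004 F3355
G01 X98.380 Y97.611 F3355
G01 X131.863 Y46.610 F3355
M5
G0 X128.862 Y28.241
M3 S304
G01 X40.147 Y87.552 F3355
G01 X118.903 Y9.862 F3355
G01 X57.996 Y8.156 F3355
G01 X128.862 Y28.241 F3355
M5
G0 X0.000 Y0.000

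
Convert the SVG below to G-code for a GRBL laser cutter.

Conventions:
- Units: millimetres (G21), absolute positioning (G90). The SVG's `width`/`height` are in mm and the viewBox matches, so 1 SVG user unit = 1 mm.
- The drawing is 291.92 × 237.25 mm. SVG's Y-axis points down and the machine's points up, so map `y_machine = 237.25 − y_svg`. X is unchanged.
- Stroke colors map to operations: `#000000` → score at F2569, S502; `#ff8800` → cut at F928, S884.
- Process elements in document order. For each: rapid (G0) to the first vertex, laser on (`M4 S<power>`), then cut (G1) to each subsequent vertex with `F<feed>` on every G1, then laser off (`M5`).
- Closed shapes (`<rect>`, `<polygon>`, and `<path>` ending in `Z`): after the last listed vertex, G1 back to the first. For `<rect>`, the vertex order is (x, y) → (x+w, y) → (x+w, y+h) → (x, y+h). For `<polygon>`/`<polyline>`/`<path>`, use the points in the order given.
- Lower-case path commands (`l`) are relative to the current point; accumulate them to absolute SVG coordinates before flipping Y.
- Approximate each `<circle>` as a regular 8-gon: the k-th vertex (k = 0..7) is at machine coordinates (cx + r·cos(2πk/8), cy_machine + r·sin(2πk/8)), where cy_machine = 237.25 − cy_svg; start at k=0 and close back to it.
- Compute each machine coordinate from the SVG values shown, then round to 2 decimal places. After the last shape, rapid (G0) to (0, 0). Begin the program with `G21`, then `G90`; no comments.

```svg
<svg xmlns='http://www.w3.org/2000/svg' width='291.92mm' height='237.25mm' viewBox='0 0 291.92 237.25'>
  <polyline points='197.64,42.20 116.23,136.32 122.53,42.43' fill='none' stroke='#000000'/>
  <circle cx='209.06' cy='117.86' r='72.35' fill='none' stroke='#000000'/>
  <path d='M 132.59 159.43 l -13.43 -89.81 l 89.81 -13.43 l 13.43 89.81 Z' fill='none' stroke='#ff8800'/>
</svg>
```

1 u = 1 mm; y_m = 237.25 − y.

[1] `<polyline>` open polyline, #000000→score S502 F2569: (197.64,195.05) → (116.23,100.93) → (122.53,194.82)

[2] `<circle>` circle, #000000→score S502 F2569: (281.41,119.39) → (260.22,170.55) → (209.06,191.74) → (157.90,170.55) → (136.71,119.39) → (157.90,68.23) → (209.06,47.04) → (260.22,68.23) → (281.41,119.39) (closed)

[3] `<path>` regular polygon, #ff8800→cut S884 F928: (132.59,77.82) → (119.16,167.63) → (208.97,181.06) → (222.40,91.25) → (132.59,77.82) (closed)

G21
G90
G0 X197.64 Y195.05
M4 S502
G1 X116.23 Y100.93 F2569
G1 X122.53 Y194.82 F2569
M5
G0 X281.41 Y119.39
M4 S502
G1 X260.22 Y170.55 F2569
G1 X209.06 Y191.74 F2569
G1 X157.90 Y170.55 F2569
G1 X136.71 Y119.39 F2569
G1 X157.90 Y68.23 F2569
G1 X209.06 Y47.04 F2569
G1 X260.22 Y68.23 F2569
G1 X281.41 Y119.39 F2569
M5
G0 X132.59 Y77.82
M4 S884
G1 X119.16 Y167.63 F928
G1 X208.97 Y181.06 F928
G1 X222.40 Y91.25 F928
G1 X132.59 Y77.82 F928
M5
G0 X0.00 Y0.00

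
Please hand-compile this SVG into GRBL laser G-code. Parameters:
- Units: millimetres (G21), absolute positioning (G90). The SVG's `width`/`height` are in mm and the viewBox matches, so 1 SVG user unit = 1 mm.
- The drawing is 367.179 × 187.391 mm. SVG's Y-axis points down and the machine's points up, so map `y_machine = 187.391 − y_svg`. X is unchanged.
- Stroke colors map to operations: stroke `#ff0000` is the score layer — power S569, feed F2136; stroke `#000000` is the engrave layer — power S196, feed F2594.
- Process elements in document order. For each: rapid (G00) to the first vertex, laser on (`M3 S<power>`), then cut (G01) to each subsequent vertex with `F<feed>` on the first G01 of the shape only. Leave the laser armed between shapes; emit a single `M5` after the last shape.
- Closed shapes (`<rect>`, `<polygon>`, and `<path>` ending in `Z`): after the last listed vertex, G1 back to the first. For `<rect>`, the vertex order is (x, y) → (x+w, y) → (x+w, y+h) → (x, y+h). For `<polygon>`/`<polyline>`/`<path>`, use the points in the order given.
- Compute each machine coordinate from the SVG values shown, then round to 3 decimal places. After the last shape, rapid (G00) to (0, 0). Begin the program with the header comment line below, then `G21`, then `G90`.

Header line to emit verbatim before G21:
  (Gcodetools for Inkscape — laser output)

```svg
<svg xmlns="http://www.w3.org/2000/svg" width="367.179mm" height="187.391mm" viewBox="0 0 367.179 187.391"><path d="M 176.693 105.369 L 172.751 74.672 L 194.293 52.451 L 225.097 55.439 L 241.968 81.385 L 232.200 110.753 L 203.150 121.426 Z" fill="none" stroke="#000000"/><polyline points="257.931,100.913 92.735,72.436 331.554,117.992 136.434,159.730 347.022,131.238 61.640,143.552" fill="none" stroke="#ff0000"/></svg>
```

Since the viewBox matches the mm dimensions, user units are millimetres directly. The only transform is the Y-flip y_m = 187.391 − y_svg.

Shape 1 is a regular polygon drawn with `<path>`. Its stroke #000000 means engrave at S196, F2594. After flipping Y the toolpath is (176.693,82.022) → (172.751,112.719) → (194.293,134.940) → (225.097,131.952) → (241.968,106.006) → (232.200,76.638) → (203.150,65.965) → (176.693,82.022), returning to the start.

Shape 2 is a open polyline drawn with `<polyline>`. Its stroke #ff0000 means score at S569, F2136. After flipping Y the toolpath is (257.931,86.478) → (92.735,114.955) → (331.554,69.399) → (136.434,27.661) → (347.022,56.153) → (61.640,43.839).

(Gcodetools for Inkscape — laser output)
G21
G90
G00 X176.693 Y82.022
M3 S196
G01 X172.751 Y112.719 F2594
G01 X194.293 Y134.940
G01 X225.097 Y131.952
G01 X241.968 Y106.006
G01 X232.200 Y76.638
G01 X203.150 Y65.965
G01 X176.693 Y82.022
G00 X257.931 Y86.478
M3 S569
G01 X92.735 Y114.955 F2136
G01 X331.554 Y69.399
G01 X136.434 Y27.661
G01 X347.022 Y56.153
G01 X61.640 Y43.839
M5
G00 X0.000 Y0.000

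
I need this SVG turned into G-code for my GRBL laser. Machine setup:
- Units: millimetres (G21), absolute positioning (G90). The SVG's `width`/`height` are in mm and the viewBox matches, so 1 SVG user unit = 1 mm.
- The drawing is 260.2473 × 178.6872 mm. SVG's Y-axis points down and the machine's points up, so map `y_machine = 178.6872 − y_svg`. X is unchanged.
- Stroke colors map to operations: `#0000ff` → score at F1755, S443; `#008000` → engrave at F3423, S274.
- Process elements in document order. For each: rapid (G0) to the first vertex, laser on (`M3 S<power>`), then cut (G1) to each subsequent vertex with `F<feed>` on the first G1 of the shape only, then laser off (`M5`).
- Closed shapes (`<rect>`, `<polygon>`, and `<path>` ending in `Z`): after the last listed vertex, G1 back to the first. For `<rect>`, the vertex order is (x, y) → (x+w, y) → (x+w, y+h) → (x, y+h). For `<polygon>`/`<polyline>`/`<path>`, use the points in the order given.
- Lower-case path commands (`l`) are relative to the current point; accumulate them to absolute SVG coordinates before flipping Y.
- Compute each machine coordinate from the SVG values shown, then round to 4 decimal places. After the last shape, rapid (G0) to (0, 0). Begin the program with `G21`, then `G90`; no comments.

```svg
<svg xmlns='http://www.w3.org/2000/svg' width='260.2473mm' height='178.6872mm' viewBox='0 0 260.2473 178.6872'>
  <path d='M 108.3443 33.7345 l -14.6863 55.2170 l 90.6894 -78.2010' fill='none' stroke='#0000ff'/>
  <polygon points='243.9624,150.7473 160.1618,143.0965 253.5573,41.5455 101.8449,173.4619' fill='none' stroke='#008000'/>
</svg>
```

viewBox `0 0 260.2473 178.6872` with mm width/height → 1 unit = 1 mm. Flip: y_m = 178.6872 − y_svg.

**Shape 1** — `<path>` open polyline, stroke `#0000ff` → score (S443, F1755). Machine vertices: (108.3443,144.9527) → (93.6580,89.7357) → (184.3474,167.9367). Open path.

**Shape 2** — `<polygon>` closed polygon, stroke `#008000` → engrave (S274, F3423). Machine vertices: (243.9624,27.9399) → (160.1618,35.5907) → (253.5573,137.1417) → (101.8449,5.2253) → (243.9624,27.9399). Closed: final G1 returns to the first vertex.

G21
G90
G0 X108.3443 Y144.9527
M3 S443
G1 X93.6580 Y89.7357 F1755
G1 X184.3474 Y167.9367
M5
G0 X243.9624 Y27.9399
M3 S274
G1 X160.1618 Y35.5907 F3423
G1 X253.5573 Y137.1417
G1 X101.8449 Y5.2253
G1 X243.9624 Y27.9399
M5
G0 X0.0000 Y0.0000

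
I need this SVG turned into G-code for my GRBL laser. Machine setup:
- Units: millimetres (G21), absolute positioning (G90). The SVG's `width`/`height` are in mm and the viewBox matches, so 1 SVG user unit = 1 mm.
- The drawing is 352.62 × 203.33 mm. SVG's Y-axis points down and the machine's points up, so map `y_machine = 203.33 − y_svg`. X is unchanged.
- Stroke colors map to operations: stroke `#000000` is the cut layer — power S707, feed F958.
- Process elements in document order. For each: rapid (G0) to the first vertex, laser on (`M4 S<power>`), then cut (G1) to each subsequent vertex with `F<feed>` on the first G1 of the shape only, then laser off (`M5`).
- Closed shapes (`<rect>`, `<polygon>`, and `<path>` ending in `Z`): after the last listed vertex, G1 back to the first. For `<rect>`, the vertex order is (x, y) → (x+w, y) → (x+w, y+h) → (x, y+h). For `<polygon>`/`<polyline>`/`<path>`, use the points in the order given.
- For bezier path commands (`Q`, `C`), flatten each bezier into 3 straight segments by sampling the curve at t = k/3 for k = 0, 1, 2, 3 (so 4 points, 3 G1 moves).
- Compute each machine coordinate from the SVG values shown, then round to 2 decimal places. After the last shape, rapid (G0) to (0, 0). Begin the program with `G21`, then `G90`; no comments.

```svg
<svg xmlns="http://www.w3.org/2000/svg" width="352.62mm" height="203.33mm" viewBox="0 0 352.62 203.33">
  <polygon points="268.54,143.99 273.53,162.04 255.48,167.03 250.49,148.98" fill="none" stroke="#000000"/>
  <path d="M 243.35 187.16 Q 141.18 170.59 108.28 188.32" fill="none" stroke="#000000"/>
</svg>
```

Since the viewBox matches the mm dimensions, user units are millimetres directly. The only transform is the Y-flip y_m = 203.33 − y_svg.

Shape 1 is a regular polygon drawn with `<polygon>`. Its stroke #000000 means cut at S707, F958. After flipping Y the toolpath is (268.54,59.34) → (273.53,41.29) → (255.48,36.30) → (250.49,54.35) → (268.54,59.34), returning to the start.

Shape 2 is a quadratic bezier drawn with `<path>`. Its stroke #000000 means cut at S707, F958. After flipping Y the toolpath is (243.35,16.17) → (182.93,23.41) → (137.91,23.02) → (108.28,15.01).

G21
G90
G0 X268.54 Y59.34
M4 S707
G1 X273.53 Y41.29 F958
G1 X255.48 Y36.30
G1 X250.49 Y54.35
G1 X268.54 Y59.34
M5
G0 X243.35 Y16.17
M4 S707
G1 X182.93 Y23.41 F958
G1 X137.91 Y23.02
G1 X108.28 Y15.01
M5
G0 X0.00 Y0.00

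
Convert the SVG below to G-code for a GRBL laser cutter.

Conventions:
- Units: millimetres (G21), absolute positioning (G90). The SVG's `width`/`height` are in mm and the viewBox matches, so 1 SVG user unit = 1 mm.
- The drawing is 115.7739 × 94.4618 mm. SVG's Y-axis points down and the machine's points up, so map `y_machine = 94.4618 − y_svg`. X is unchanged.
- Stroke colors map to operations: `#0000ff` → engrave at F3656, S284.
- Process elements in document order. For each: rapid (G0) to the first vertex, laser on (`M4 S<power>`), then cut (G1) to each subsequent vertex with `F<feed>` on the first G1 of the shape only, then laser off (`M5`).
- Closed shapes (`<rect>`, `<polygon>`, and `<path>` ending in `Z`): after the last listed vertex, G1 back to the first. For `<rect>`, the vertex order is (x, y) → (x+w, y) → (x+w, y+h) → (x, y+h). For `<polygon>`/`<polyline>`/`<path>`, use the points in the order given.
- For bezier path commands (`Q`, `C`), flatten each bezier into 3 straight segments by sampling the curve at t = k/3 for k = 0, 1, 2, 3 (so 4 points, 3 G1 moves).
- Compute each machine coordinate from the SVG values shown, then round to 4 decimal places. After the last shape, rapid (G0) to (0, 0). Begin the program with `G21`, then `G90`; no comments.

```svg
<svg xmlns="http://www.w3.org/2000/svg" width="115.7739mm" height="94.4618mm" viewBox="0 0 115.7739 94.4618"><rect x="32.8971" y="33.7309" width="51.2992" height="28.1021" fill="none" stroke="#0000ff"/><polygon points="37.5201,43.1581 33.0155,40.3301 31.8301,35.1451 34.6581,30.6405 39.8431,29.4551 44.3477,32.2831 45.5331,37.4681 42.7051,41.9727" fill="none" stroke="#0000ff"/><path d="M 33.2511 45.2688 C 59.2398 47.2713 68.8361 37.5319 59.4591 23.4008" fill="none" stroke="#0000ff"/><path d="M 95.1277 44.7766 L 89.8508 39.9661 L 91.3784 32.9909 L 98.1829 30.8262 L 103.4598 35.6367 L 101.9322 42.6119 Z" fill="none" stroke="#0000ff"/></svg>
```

G21
G90
G0 X32.8971 Y60.7309
M4 S284
G1 X84.1963 Y60.7309 F3656
G1 X84.1963 Y32.6288
G1 X32.8971 Y32.6288
G1 X32.8971 Y60.7309
M5
G0 X37.5201 Y51.3037
M4 S284
G1 X33.0155 Y54.1317 F3656
G1 X31.8301 Y59.3167
G1 X34.6581 Y63.8213
G1 X39.8431 Y65.0067
G1 X44.3477 Y62.1787
G1 X45.5331 Y56.9937
G1 X42.7051 Y52.4891
G1 X37.5201 Y51.3037
M5
G0 X33.2511 Y49.1930
M4 S284
G1 X53.6801 Y50.8322 F3656
G1 X62.6073 Y58.6660
G1 X59.4591 Y71.0610
M5
G0 X95.1277 Y49.6852
M4 S284
G1 X89.8508 Y54.4957 F3656
G1 X91.3784 Y61.4709
G1 X98.1829 Y63.6356
G1 X103.4598 Y58.8251
G1 X101.9322 Y51.8499
G1 X95.1277 Y49.6852
M5
G0 X0.0000 Y0.0000

Since the viewBox matches the mm dimensions, user units are millimetres directly. The only transform is the Y-flip y_m = 94.4618 − y_svg.

Shape 1 is a rectangle drawn with `<rect>`. Its stroke #0000ff means engrave at S284, F3656. After flipping Y the toolpath is (32.8971,60.7309) → (84.1963,60.7309) → (84.1963,32.6288) → (32.8971,32.6288) → (32.8971,60.7309), returning to the start.

Shape 2 is a regular polygon drawn with `<polygon>`. Its stroke #0000ff means engrave at S284, F3656. After flipping Y the toolpath is (37.5201,51.3037) → (33.0155,54.1317) → (31.8301,59.3167) → (34.6581,63.8213) → (39.8431,65.0067) → (44.3477,62.1787) → (45.5331,56.9937) → (42.7051,52.4891) → (37.5201,51.3037), returning to the start.

Shape 3 is a cubic bezier drawn with `<path>`. Its stroke #0000ff means engrave at S284, F3656. After flipping Y the toolpath is (33.2511,49.1930) → (53.6801,50.8322) → (62.6073,58.6660) → (59.4591,71.0610).

Shape 4 is a regular polygon drawn with `<path>`. Its stroke #0000ff means engrave at S284, F3656. After flipping Y the toolpath is (95.1277,49.6852) → (89.8508,54.4957) → (91.3784,61.4709) → (98.1829,63.6356) → (103.4598,58.8251) → (101.9322,51.8499) → (95.1277,49.6852), returning to the start.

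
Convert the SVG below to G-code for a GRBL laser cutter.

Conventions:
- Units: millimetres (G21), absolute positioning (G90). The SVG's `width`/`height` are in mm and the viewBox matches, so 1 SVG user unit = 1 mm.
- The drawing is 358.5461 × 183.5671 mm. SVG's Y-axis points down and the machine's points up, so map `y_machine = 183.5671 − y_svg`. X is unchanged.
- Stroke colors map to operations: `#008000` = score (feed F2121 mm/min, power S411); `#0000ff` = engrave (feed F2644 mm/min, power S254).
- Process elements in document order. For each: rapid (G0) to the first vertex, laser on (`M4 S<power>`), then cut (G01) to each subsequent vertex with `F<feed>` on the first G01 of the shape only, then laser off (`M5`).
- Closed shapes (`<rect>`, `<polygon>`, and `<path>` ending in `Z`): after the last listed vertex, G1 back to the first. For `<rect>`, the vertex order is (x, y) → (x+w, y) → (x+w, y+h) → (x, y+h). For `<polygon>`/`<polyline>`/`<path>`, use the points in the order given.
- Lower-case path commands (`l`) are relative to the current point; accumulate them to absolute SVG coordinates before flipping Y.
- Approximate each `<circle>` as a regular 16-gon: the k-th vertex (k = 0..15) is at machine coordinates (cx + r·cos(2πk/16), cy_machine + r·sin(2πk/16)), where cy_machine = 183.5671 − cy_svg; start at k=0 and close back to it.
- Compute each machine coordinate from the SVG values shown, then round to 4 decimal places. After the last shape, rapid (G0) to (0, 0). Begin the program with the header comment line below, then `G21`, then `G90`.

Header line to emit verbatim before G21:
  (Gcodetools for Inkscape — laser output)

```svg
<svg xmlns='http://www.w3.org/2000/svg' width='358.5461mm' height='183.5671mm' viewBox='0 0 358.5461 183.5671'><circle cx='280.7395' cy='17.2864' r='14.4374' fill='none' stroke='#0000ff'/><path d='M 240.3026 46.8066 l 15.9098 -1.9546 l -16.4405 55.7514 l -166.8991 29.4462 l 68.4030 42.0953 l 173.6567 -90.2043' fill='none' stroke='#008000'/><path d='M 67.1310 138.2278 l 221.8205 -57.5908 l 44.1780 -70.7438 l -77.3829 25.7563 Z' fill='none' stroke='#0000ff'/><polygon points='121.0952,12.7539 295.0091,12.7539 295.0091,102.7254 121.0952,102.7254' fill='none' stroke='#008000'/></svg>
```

Since the viewBox matches the mm dimensions, user units are millimetres directly. The only transform is the Y-flip y_m = 183.5671 − y_svg.

Shape 1 is a circle drawn with `<circle>`. Its stroke #0000ff means engrave at S254, F2644. After flipping Y the toolpath is (295.1769,166.2807) → (294.0779,171.8057) → (290.9483,176.4895) → (286.2645,179.6191) → (280.7395,180.7181) → (275.2145,179.6191) → (270.5307,176.4895) → (267.4011,171.8057) → (266.3021,166.2807) → (267.4011,160.7557) → (270.5307,156.0719) → (275.2145,152.9423) → (280.7395,151.8433) → (286.2645,152.9423) → (290.9483,156.0719) → (294.0779,160.7557) → (295.1769,166.2807), returning to the start.

Shape 2 is a open polyline drawn with `<path>`. Its stroke #008000 means score at S411, F2121. After flipping Y the toolpath is (240.3026,136.7605) → (256.2124,138.7151) → (239.7719,82.9637) → (72.8728,53.5175) → (141.2758,11.4222) → (314.9325,101.6265).

Shape 3 is a closed polygon drawn with `<path>`. Its stroke #0000ff means engrave at S254, F2644. After flipping Y the toolpath is (67.1310,45.3393) → (288.9515,102.9301) → (333.1295,173.6739) → (255.7466,147.9176) → (67.1310,45.3393), returning to the start.

Shape 4 is a rectangle drawn with `<polygon>`. Its stroke #008000 means score at S411, F2121. After flipping Y the toolpath is (121.0952,170.8132) → (295.0091,170.8132) → (295.0091,80.8417) → (121.0952,80.8417) → (121.0952,170.8132), returning to the start.

(Gcodetools for Inkscape — laser output)
G21
G90
G0 X295.1769 Y166.2807
M4 S254
G01 X294.0779 Y171.8057 F2644
G01 X290.9483 Y176.4895
G01 X286.2645 Y179.6191
G01 X280.7395 Y180.7181
G01 X275.2145 Y179.6191
G01 X270.5307 Y176.4895
G01 X267.4011 Y171.8057
G01 X266.3021 Y166.2807
G01 X267.4011 Y160.7557
G01 X270.5307 Y156.0719
G01 X275.2145 Y152.9423
G01 X280.7395 Y151.8433
G01 X286.2645 Y152.9423
G01 X290.9483 Y156.0719
G01 X294.0779 Y160.7557
G01 X295.1769 Y166.2807
M5
G0 X240.3026 Y136.7605
M4 S411
G01 X256.2124 Y138.7151 F2121
G01 X239.7719 Y82.9637
G01 X72.8728 Y53.5175
G01 X141.2758 Y11.4222
G01 X314.9325 Y101.6265
M5
G0 X67.1310 Y45.3393
M4 S254
G01 X288.9515 Y102.9301 F2644
G01 X333.1295 Y173.6739
G01 X255.7466 Y147.9176
G01 X67.1310 Y45.3393
M5
G0 X121.0952 Y170.8132
M4 S411
G01 X295.0091 Y170.8132 F2121
G01 X295.0091 Y80.8417
G01 X121.0952 Y80.8417
G01 X121.0952 Y170.8132
M5
G0 X0.0000 Y0.0000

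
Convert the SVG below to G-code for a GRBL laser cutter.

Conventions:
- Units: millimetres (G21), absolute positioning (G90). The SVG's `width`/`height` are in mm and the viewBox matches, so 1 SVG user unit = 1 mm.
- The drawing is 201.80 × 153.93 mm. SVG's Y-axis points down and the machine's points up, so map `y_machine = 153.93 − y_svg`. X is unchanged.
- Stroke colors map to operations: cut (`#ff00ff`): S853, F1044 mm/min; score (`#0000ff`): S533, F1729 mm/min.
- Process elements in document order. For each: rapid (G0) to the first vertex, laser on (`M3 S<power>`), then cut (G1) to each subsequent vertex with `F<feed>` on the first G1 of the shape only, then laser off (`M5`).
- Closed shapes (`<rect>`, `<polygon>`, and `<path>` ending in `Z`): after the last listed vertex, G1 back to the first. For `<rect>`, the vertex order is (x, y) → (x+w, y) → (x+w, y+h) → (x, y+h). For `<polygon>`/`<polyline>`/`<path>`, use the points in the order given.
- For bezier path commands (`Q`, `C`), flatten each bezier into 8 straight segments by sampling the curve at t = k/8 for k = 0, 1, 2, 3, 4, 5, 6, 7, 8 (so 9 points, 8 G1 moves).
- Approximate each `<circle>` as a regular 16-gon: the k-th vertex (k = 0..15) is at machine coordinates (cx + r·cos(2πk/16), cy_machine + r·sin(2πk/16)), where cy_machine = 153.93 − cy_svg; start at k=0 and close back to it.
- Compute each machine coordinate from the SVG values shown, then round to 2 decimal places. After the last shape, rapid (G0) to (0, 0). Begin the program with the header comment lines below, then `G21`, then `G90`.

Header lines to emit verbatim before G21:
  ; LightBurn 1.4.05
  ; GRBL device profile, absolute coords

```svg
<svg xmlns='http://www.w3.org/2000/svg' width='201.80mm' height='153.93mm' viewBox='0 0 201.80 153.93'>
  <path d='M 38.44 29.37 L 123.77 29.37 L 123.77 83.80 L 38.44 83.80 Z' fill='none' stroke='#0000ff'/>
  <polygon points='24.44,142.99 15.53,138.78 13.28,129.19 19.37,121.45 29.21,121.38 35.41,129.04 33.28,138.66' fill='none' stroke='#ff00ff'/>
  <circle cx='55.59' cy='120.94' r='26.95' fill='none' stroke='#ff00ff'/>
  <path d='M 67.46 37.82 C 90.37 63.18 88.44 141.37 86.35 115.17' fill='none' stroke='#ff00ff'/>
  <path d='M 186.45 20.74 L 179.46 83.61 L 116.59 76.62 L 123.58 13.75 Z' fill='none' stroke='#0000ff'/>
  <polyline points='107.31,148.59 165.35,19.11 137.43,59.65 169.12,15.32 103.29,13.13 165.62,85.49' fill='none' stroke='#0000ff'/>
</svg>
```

; LightBurn 1.4.05
; GRBL device profile, absolute coords
G21
G90
G0 X38.44 Y124.56
M3 S533
G1 X123.77 Y124.56 F1729
G1 X123.77 Y70.13
G1 X38.44 Y70.13
G1 X38.44 Y124.56
M5
G0 X24.44 Y10.94
M3 S853
G1 X15.53 Y15.15 F1044
G1 X13.28 Y24.74
G1 X19.37 Y32.48
G1 X29.21 Y32.55
G1 X35.41 Y24.89
G1 X33.28 Y15.27
G1 X24.44 Y10.94
M5
G0 X82.54 Y32.99
M3 S853
G1 X80.49 Y43.30 F1044
G1 X74.65 Y52.05
G1 X65.90 Y57.89
G1 X55.59 Y59.94
G1 X45.28 Y57.89
G1 X36.53 Y52.05
G1 X30.69 Y43.30
G1 X28.64 Y32.99
G1 X30.69 Y22.68
G1 X36.53 Y13.93
G1 X45.28 Y8.09
G1 X55.59 Y6.04
G1 X65.90 Y8.09
G1 X74.65 Y13.93
G1 X80.49 Y22.68
G1 X82.54 Y32.99
M5
G0 X67.46 Y116.11
M3 S853
G1 X74.94 Y104.43 F1044
G1 X80.37 Y89.64
G1 X84.06 Y73.58
G1 X86.28 Y58.10
G1 X87.33 Y45.03
G1 X87.50 Y36.23
G1 X87.08 Y33.52
G1 X86.35 Y38.76
M5
G0 X186.45 Y133.19
M3 S533
G1 X179.46 Y70.32 F1729
G1 X116.59 Y77.31
G1 X123.58 Y140.18
G1 X186.45 Y133.19
M5
G0 X107.31 Y5.34
M3 S533
G1 X165.35 Y134.82 F1729
G1 X137.43 Y94.28
G1 X169.12 Y138.61
G1 X103.29 Y140.80
G1 X165.62 Y68.44
M5
G0 X0.00 Y0.00

Since the viewBox matches the mm dimensions, user units are millimetres directly. The only transform is the Y-flip y_m = 153.93 − y_svg.

Shape 1 is a rectangle drawn with `<path>`. Its stroke #0000ff means score at S533, F1729. After flipping Y the toolpath is (38.44,124.56) → (123.77,124.56) → (123.77,70.13) → (38.44,70.13) → (38.44,124.56), returning to the start.

Shape 2 is a regular polygon drawn with `<polygon>`. Its stroke #ff00ff means cut at S853, F1044. After flipping Y the toolpath is (24.44,10.94) → (15.53,15.15) → (13.28,24.74) → (19.37,32.48) → (29.21,32.55) → (35.41,24.89) → (33.28,15.27) → (24.44,10.94), returning to the start.

Shape 3 is a circle drawn with `<circle>`. Its stroke #ff00ff means cut at S853, F1044. After flipping Y the toolpath is (82.54,32.99) → (80.49,43.30) → (74.65,52.05) → (65.90,57.89) → (55.59,59.94) → (45.28,57.89) → (36.53,52.05) → (30.69,43.30) → (28.64,32.99) → (30.69,22.68) → (36.53,13.93) → (45.28,8.09) → (55.59,6.04) → (65.90,8.09) → (74.65,13.93) → (80.49,22.68) → (82.54,32.99), returning to the start.

Shape 4 is a cubic bezier drawn with `<path>`. Its stroke #ff00ff means cut at S853, F1044. After flipping Y the toolpath is (67.46,116.11) → (74.94,104.43) → (80.37,89.64) → (84.06,73.58) → (86.28,58.10) → (87.33,45.03) → (87.50,36.23) → (87.08,33.52) → (86.35,38.76).

Shape 5 is a regular polygon drawn with `<path>`. Its stroke #0000ff means score at S533, F1729. After flipping Y the toolpath is (186.45,133.19) → (179.46,70.32) → (116.59,77.31) → (123.58,140.18) → (186.45,133.19), returning to the start.

Shape 6 is a open polyline drawn with `<polyline>`. Its stroke #0000ff means score at S533, F1729. After flipping Y the toolpath is (107.31,5.34) → (165.35,134.82) → (137.43,94.28) → (169.12,138.61) → (103.29,140.80) → (165.62,68.44).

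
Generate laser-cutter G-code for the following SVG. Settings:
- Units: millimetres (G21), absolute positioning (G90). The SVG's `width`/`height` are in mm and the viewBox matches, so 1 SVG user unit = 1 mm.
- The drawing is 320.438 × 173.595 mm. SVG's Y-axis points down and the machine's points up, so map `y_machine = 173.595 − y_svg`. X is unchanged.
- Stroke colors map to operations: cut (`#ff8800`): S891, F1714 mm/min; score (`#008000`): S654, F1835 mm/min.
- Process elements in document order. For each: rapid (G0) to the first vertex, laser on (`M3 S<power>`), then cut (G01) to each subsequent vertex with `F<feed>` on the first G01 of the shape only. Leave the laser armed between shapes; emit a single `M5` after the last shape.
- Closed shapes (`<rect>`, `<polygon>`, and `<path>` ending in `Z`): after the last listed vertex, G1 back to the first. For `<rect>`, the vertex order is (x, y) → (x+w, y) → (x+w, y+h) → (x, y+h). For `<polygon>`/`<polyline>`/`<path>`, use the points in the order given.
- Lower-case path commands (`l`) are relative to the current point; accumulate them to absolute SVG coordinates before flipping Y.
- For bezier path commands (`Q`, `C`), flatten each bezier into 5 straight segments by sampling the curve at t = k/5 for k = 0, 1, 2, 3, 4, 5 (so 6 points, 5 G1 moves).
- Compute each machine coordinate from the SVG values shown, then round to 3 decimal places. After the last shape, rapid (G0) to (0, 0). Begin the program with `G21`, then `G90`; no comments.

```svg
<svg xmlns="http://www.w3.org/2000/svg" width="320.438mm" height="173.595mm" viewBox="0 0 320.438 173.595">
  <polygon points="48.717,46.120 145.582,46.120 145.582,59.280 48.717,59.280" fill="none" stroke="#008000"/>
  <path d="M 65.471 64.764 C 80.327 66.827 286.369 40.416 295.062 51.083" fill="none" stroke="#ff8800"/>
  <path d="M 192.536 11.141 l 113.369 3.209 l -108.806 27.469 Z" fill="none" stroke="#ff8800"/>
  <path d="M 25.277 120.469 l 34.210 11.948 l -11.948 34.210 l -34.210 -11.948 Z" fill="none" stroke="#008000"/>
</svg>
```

viewBox `0 0 320.438 173.595` with mm width/height → 1 unit = 1 mm. Flip: y_m = 173.595 − y_svg.

**Shape 1** — `<polygon>` rectangle, stroke `#008000` → score (S654, F1835). Machine vertices: (48.717,127.475) → (145.582,127.475) → (145.582,114.315) → (48.717,114.315) → (48.717,127.475). Closed: final G1 returns to the first vertex.

**Shape 2** — `<path>` cubic bezier, stroke `#ff8800` → cut (S891, F1714). Control points (SVG): P0=(65.471,64.764), P1=(80.327,66.827), P2=(286.369,40.416), P3=(295.062,51.083); sampled at t=k/5. Machine vertices: (65.471,108.831) → (94.219,110.486) → (150.201,115.828) → (214.769,121.710) → (269.273,124.987) → (295.062,122.512). Open path.

**Shape 3** — `<path>` closed polygon, stroke `#ff8800` → cut (S891, F1714). Machine vertices: (192.536,162.454) → (305.905,159.245) → (197.099,131.776) → (192.536,162.454). Closed: final G1 returns to the first vertex.

**Shape 4** — `<path>` regular polygon, stroke `#008000` → score (S654, F1835). Machine vertices: (25.277,53.126) → (59.487,41.178) → (47.539,6.968) → (13.329,18.916) → (25.277,53.126). Closed: final G1 returns to the first vertex.

G21
G90
G0 X48.717 Y127.475
M3 S654
G01 X145.582 Y127.475 F1835
G01 X145.582 Y114.315
G01 X48.717 Y114.315
G01 X48.717 Y127.475
G0 X65.471 Y108.831
M3 S891
G01 X94.219 Y110.486 F1714
G01 X150.201 Y115.828
G01 X214.769 Y121.710
G01 X269.273 Y124.987
G01 X295.062 Y122.512
G0 X192.536 Y162.454
M3 S891
G01 X305.905 Y159.245 F1714
G01 X197.099 Y131.776
G01 X192.536 Y162.454
G0 X25.277 Y53.126
M3 S654
G01 X59.487 Y41.178 F1835
G01 X47.539 Y6.968
G01 X13.329 Y18.916
G01 X25.277 Y53.126
M5
G0 X0.000 Y0.000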